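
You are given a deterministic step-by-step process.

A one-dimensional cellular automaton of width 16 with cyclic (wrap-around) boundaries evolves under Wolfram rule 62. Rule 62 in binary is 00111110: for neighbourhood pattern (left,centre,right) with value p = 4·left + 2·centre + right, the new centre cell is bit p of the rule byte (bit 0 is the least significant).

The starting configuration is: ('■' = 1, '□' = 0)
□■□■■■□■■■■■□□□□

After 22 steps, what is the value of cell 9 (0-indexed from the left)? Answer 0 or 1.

1

step 0: □■□■■■□■■■■■□□□□
step 1: ■■■■□□■■□□□□■□□□
step 2: ■□□□■■■□■□□■■■□■
step 3: □■□■■□□■■■■■□□■■
step 4: ■■■■□■■■□□□□■■■□
step 5: ■□□□■■□□■□□■■□□■
step 6: □■□■■□■■■■■■□■■■
step 7: ■■■■□■■□□□□□■■□□
step 8: ■□□□■■□■□□□■■□■■
step 9: □■□■■□■■■□■■□■■□
step 10: ■■■■□■■□□■■□■■□■
step 11: □□□□■■□■■■□■■□■■
step 12: ■□□■■□■■□□■■□■■□
step 13: ■■■■□■■□■■■□■■□■
step 14: □□□□■■□■■□□■■□■■
step 15: ■□□■■□■■□■■■□■■□
step 16: ■■■■□■■□■■□□■■□■
step 17: □□□□■■□■■□■■■□■■
step 18: ■□□■■□■■□■■□□■■□
step 19: ■■■■□■■□■■□■■■□■
step 20: □□□□■■□■■□■■□□■■
step 21: ■□□■■□■■□■■□■■■□
step 22: ■■■■□■■□■■□■■□□■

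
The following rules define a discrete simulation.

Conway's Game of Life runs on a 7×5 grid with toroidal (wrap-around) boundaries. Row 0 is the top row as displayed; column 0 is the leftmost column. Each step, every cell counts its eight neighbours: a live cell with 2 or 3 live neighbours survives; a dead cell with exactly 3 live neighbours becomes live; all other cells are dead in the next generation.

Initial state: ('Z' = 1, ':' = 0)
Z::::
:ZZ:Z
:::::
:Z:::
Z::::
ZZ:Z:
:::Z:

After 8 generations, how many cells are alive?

30

gen 0: Z::::
:ZZ:Z
:::::
:Z:::
Z::::
ZZ:Z:
:::Z:
gen 1: ZZZZZ
ZZ:::
ZZZ::
:::::
Z:Z:Z
ZZZ::
ZZZ::
gen 2: :::Z:
:::::
Z:Z::
::ZZZ
Z:ZZZ
:::::
:::::
gen 3: :::::
:::::
:ZZ:Z
:::::
ZZZ::
:::ZZ
:::::
gen 4: :::::
:::::
:::::
:::Z:
ZZZZZ
ZZZZZ
:::::
gen 5: :::::
:::::
:::::
ZZ:Z:
:::::
:::::
ZZZZZ
gen 6: ZZZZZ
:::::
:::::
:::::
:::::
ZZZZZ
ZZZZZ
gen 7: :::::
ZZZZZ
:::::
:::::
ZZZZZ
:::::
:::::
gen 8: ZZZZZ
ZZZZZ
ZZZZZ
ZZZZZ
ZZZZZ
ZZZZZ
:::::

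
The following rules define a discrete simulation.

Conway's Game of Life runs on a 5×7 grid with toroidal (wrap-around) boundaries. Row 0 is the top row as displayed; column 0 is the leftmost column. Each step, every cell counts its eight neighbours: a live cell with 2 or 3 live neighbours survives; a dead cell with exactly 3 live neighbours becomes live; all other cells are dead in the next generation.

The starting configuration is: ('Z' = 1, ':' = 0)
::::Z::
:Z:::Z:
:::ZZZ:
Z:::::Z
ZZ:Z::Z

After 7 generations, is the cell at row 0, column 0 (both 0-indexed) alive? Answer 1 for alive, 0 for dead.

1

[0] ::::Z::
:Z:::Z:
:::ZZZ:
Z:::::Z
ZZ:Z::Z
[1] :ZZ:ZZZ
:::Z:Z:
Z:::ZZ:
:ZZZ:::
:Z:::ZZ
[2] :ZZZ:::
ZZZZ:::
:Z:::ZZ
:ZZZ:::
::::::Z
[3] :::Z:::
:::ZZ:Z
::::Z:Z
:ZZ::ZZ
Z::::::
[4] :::ZZ::
:::ZZ::
::Z:Z:Z
:Z:::ZZ
ZZZ:::Z
[5] ZZ::ZZ:
::Z::::
Z:Z:Z:Z
:::Z:::
:ZZZZ:Z
[6] Z:::ZZZ
::Z:Z::
:ZZ::::
::::::Z
:Z::::Z
[7] ZZ:ZZ:Z
Z:Z:Z:Z
:ZZZ:::
:ZZ::::
:::::::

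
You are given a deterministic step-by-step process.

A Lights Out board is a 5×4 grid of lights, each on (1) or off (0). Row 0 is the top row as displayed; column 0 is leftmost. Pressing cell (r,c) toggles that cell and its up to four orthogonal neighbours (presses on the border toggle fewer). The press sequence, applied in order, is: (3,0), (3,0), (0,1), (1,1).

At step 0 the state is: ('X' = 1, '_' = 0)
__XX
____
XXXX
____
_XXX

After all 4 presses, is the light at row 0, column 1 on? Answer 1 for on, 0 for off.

0

k=0  __XX
____
XXXX
____
_XXX
k=1  __XX
____
_XXX
XX__
XXXX
k=2  __XX
____
XXXX
____
_XXX
k=3  XX_X
_X__
XXXX
____
_XXX
k=4  X__X
X_X_
X_XX
____
_XXX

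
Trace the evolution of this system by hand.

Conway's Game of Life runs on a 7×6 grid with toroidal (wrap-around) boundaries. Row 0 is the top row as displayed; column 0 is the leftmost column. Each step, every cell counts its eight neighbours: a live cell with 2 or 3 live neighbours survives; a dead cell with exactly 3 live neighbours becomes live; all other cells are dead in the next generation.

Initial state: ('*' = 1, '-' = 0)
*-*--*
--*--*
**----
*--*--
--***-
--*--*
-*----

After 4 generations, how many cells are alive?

k=0  *-*--*
--*--*
**----
*--*--
--***-
--*--*
-*----
k=1  *-*--*
--*--*
***--*
*--***
-**-**
-**-*-
-**--*
k=2  --****
--***-
--*---
------
------
----*-
----**
k=3  --*---
-*---*
--*---
------
------
----**
------
k=4  ------
-**---
------
------
------
------
------

2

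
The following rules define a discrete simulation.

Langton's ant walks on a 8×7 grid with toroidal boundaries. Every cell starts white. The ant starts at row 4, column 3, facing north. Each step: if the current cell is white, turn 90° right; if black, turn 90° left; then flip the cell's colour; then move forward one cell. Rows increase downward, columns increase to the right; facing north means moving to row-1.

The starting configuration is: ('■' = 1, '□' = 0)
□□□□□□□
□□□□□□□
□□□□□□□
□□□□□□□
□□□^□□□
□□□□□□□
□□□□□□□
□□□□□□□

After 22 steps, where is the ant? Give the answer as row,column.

5,0

[0] □□□□□□□
□□□□□□□
□□□□□□□
□□□□□□□
□□□^□□□
□□□□□□□
□□□□□□□
□□□□□□□
[1] □□□□□□□
□□□□□□□
□□□□□□□
□□□□□□□
□□□■>□□
□□□□□□□
□□□□□□□
□□□□□□□
[2] □□□□□□□
□□□□□□□
□□□□□□□
□□□□□□□
□□□■■□□
□□□□v□□
□□□□□□□
□□□□□□□
[3] □□□□□□□
□□□□□□□
□□□□□□□
□□□□□□□
□□□■■□□
□□□<■□□
□□□□□□□
□□□□□□□
[4] □□□□□□□
□□□□□□□
□□□□□□□
□□□□□□□
□□□^■□□
□□□■■□□
□□□□□□□
□□□□□□□
[5] □□□□□□□
□□□□□□□
□□□□□□□
□□□□□□□
□□<□■□□
□□□■■□□
□□□□□□□
□□□□□□□
[6] □□□□□□□
□□□□□□□
□□□□□□□
□□^□□□□
□□■□■□□
□□□■■□□
□□□□□□□
□□□□□□□
[7] □□□□□□□
□□□□□□□
□□□□□□□
□□■>□□□
□□■□■□□
□□□■■□□
□□□□□□□
□□□□□□□
[8] □□□□□□□
□□□□□□□
□□□□□□□
□□■■□□□
□□■v■□□
□□□■■□□
□□□□□□□
□□□□□□□
[9] □□□□□□□
□□□□□□□
□□□□□□□
□□■■□□□
□□<■■□□
□□□■■□□
□□□□□□□
□□□□□□□
[10] □□□□□□□
□□□□□□□
□□□□□□□
□□■■□□□
□□□■■□□
□□v■■□□
□□□□□□□
□□□□□□□
[11] □□□□□□□
□□□□□□□
□□□□□□□
□□■■□□□
□□□■■□□
□<■■■□□
□□□□□□□
□□□□□□□
[12] □□□□□□□
□□□□□□□
□□□□□□□
□□■■□□□
□^□■■□□
□■■■■□□
□□□□□□□
□□□□□□□
[13] □□□□□□□
□□□□□□□
□□□□□□□
□□■■□□□
□■>■■□□
□■■■■□□
□□□□□□□
□□□□□□□
[14] □□□□□□□
□□□□□□□
□□□□□□□
□□■■□□□
□■■■■□□
□■v■■□□
□□□□□□□
□□□□□□□
[15] □□□□□□□
□□□□□□□
□□□□□□□
□□■■□□□
□■■■■□□
□■□>■□□
□□□□□□□
□□□□□□□
[16] □□□□□□□
□□□□□□□
□□□□□□□
□□■■□□□
□■■^■□□
□■□□■□□
□□□□□□□
□□□□□□□
[17] □□□□□□□
□□□□□□□
□□□□□□□
□□■■□□□
□■<□■□□
□■□□■□□
□□□□□□□
□□□□□□□
[18] □□□□□□□
□□□□□□□
□□□□□□□
□□■■□□□
□■□□■□□
□■v□■□□
□□□□□□□
□□□□□□□
[19] □□□□□□□
□□□□□□□
□□□□□□□
□□■■□□□
□■□□■□□
□<■□■□□
□□□□□□□
□□□□□□□
[20] □□□□□□□
□□□□□□□
□□□□□□□
□□■■□□□
□■□□■□□
□□■□■□□
□v□□□□□
□□□□□□□
[21] □□□□□□□
□□□□□□□
□□□□□□□
□□■■□□□
□■□□■□□
□□■□■□□
<■□□□□□
□□□□□□□
[22] □□□□□□□
□□□□□□□
□□□□□□□
□□■■□□□
□■□□■□□
^□■□■□□
■■□□□□□
□□□□□□□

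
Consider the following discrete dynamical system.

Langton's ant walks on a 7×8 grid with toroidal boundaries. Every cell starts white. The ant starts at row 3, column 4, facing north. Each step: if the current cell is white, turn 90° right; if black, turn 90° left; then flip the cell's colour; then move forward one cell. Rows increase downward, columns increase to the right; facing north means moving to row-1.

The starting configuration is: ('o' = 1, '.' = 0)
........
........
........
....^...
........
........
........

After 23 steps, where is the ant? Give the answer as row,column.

4,2

[0] ........
........
........
....^...
........
........
........
[1] ........
........
........
....o>..
........
........
........
[2] ........
........
........
....oo..
.....v..
........
........
[3] ........
........
........
....oo..
....<o..
........
........
[4] ........
........
........
....^o..
....oo..
........
........
[5] ........
........
........
...<.o..
....oo..
........
........
[6] ........
........
...^....
...o.o..
....oo..
........
........
[7] ........
........
...o>...
...o.o..
....oo..
........
........
[8] ........
........
...oo...
...ovo..
....oo..
........
........
[9] ........
........
...oo...
...<oo..
....oo..
........
........
[10] ........
........
...oo...
....oo..
...voo..
........
........
[11] ........
........
...oo...
....oo..
..<ooo..
........
........
[12] ........
........
...oo...
..^.oo..
..oooo..
........
........
[13] ........
........
...oo...
..o>oo..
..oooo..
........
........
[14] ........
........
...oo...
..oooo..
..ovoo..
........
........
[15] ........
........
...oo...
..oooo..
..o.>o..
........
........
[16] ........
........
...oo...
..oo^o..
..o..o..
........
........
[17] ........
........
...oo...
..o<.o..
..o..o..
........
........
[18] ........
........
...oo...
..o..o..
..ov.o..
........
........
[19] ........
........
...oo...
..o..o..
..<o.o..
........
........
[20] ........
........
...oo...
..o..o..
...o.o..
..v.....
........
[21] ........
........
...oo...
..o..o..
...o.o..
.<o.....
........
[22] ........
........
...oo...
..o..o..
.^.o.o..
.oo.....
........
[23] ........
........
...oo...
..o..o..
.o>o.o..
.oo.....
........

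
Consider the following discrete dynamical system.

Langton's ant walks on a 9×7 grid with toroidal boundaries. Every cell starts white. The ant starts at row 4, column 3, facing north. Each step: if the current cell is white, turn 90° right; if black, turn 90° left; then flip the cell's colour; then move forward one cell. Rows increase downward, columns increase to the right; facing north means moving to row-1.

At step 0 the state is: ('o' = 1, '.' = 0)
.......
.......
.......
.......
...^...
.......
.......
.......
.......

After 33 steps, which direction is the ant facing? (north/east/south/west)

east

[0] .......
.......
.......
.......
...^...
.......
.......
.......
.......
[1] .......
.......
.......
.......
...o>..
.......
.......
.......
.......
[2] .......
.......
.......
.......
...oo..
....v..
.......
.......
.......
[3] .......
.......
.......
.......
...oo..
...<o..
.......
.......
.......
[4] .......
.......
.......
.......
...^o..
...oo..
.......
.......
.......
[5] .......
.......
.......
.......
..<.o..
...oo..
.......
.......
.......
[6] .......
.......
.......
..^....
..o.o..
...oo..
.......
.......
.......
[7] .......
.......
.......
..o>...
..o.o..
...oo..
.......
.......
.......
[8] .......
.......
.......
..oo...
..ovo..
...oo..
.......
.......
.......
[9] .......
.......
.......
..oo...
..<oo..
...oo..
.......
.......
.......
[10] .......
.......
.......
..oo...
...oo..
..voo..
.......
.......
.......
[11] .......
.......
.......
..oo...
...oo..
.<ooo..
.......
.......
.......
[12] .......
.......
.......
..oo...
.^.oo..
.oooo..
.......
.......
.......
[13] .......
.......
.......
..oo...
.o>oo..
.oooo..
.......
.......
.......
[14] .......
.......
.......
..oo...
.oooo..
.ovoo..
.......
.......
.......
[15] .......
.......
.......
..oo...
.oooo..
.o.>o..
.......
.......
.......
[16] .......
.......
.......
..oo...
.oo^o..
.o..o..
.......
.......
.......
[17] .......
.......
.......
..oo...
.o<.o..
.o..o..
.......
.......
.......
[18] .......
.......
.......
..oo...
.o..o..
.ov.o..
.......
.......
.......
[19] .......
.......
.......
..oo...
.o..o..
.<o.o..
.......
.......
.......
[20] .......
.......
.......
..oo...
.o..o..
..o.o..
.v.....
.......
.......
[21] .......
.......
.......
..oo...
.o..o..
..o.o..
<o.....
.......
.......
[22] .......
.......
.......
..oo...
.o..o..
^.o.o..
oo.....
.......
.......
[23] .......
.......
.......
..oo...
.o..o..
o>o.o..
oo.....
.......
.......
[24] .......
.......
.......
..oo...
.o..o..
ooo.o..
ov.....
.......
.......
[25] .......
.......
.......
..oo...
.o..o..
ooo.o..
o.>....
.......
.......
[26] .......
.......
.......
..oo...
.o..o..
ooo.o..
o.o....
..v....
.......
[27] .......
.......
.......
..oo...
.o..o..
ooo.o..
o.o....
.<o....
.......
[28] .......
.......
.......
..oo...
.o..o..
ooo.o..
o^o....
.oo....
.......
[29] .......
.......
.......
..oo...
.o..o..
ooo.o..
oo>....
.oo....
.......
[30] .......
.......
.......
..oo...
.o..o..
oo^.o..
oo.....
.oo....
.......
[31] .......
.......
.......
..oo...
.o..o..
o<..o..
oo.....
.oo....
.......
[32] .......
.......
.......
..oo...
.o..o..
o...o..
ov.....
.oo....
.......
[33] .......
.......
.......
..oo...
.o..o..
o...o..
o.>....
.oo....
.......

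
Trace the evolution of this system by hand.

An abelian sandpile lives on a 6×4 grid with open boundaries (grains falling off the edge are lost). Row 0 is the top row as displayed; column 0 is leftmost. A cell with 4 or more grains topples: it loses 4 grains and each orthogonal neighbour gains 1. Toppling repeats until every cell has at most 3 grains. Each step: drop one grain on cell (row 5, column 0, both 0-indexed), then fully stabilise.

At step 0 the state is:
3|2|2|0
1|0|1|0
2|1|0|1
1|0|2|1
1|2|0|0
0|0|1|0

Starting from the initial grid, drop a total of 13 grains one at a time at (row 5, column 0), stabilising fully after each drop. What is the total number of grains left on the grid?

27

t=0: 3|2|2|0
1|0|1|0
2|1|0|1
1|0|2|1
1|2|0|0
0|0|1|0
t=1: 3|2|2|0
1|0|1|0
2|1|0|1
1|0|2|1
1|2|0|0
1|0|1|0
t=2: 3|2|2|0
1|0|1|0
2|1|0|1
1|0|2|1
1|2|0|0
2|0|1|0
t=3: 3|2|2|0
1|0|1|0
2|1|0|1
1|0|2|1
1|2|0|0
3|0|1|0
t=4: 3|2|2|0
1|0|1|0
2|1|0|1
1|0|2|1
2|2|0|0
0|1|1|0
t=5: 3|2|2|0
1|0|1|0
2|1|0|1
1|0|2|1
2|2|0|0
1|1|1|0
t=6: 3|2|2|0
1|0|1|0
2|1|0|1
1|0|2|1
2|2|0|0
2|1|1|0
t=7: 3|2|2|0
1|0|1|0
2|1|0|1
1|0|2|1
2|2|0|0
3|1|1|0
t=8: 3|2|2|0
1|0|1|0
2|1|0|1
1|0|2|1
3|2|0|0
0|2|1|0
t=9: 3|2|2|0
1|0|1|0
2|1|0|1
1|0|2|1
3|2|0|0
1|2|1|0
t=10: 3|2|2|0
1|0|1|0
2|1|0|1
1|0|2|1
3|2|0|0
2|2|1|0
t=11: 3|2|2|0
1|0|1|0
2|1|0|1
1|0|2|1
3|2|0|0
3|2|1|0
t=12: 3|2|2|0
1|0|1|0
2|1|0|1
2|0|2|1
0|3|0|0
1|3|1|0
t=13: 3|2|2|0
1|0|1|0
2|1|0|1
2|0|2|1
0|3|0|0
2|3|1|0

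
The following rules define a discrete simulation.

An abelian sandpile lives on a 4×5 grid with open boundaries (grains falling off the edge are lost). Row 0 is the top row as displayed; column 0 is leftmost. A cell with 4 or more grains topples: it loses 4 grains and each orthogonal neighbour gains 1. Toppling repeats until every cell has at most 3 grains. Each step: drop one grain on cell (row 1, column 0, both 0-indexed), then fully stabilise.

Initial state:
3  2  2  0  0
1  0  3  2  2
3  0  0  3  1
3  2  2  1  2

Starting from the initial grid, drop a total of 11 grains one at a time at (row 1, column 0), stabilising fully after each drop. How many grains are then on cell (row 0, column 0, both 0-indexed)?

gen 0: 3  2  2  0  0
1  0  3  2  2
3  0  0  3  1
3  2  2  1  2
gen 1: 3  2  2  0  0
2  0  3  2  2
3  0  0  3  1
3  2  2  1  2
gen 2: 3  2  2  0  0
3  0  3  2  2
3  0  0  3  1
3  2  2  1  2
gen 3: 0  3  2  0  0
2  1  3  2  2
1  1  0  3  1
0  3  2  1  2
gen 4: 0  3  2  0  0
3  1  3  2  2
1  1  0  3  1
0  3  2  1  2
gen 5: 1  3  2  0  0
0  2  3  2  2
2  1  0  3  1
0  3  2  1  2
gen 6: 1  3  2  0  0
1  2  3  2  2
2  1  0  3  1
0  3  2  1  2
gen 7: 1  3  2  0  0
2  2  3  2  2
2  1  0  3  1
0  3  2  1  2
gen 8: 1  3  2  0  0
3  2  3  2  2
2  1  0  3  1
0  3  2  1  2
gen 9: 2  3  2  0  0
0  3  3  2  2
3  1  0  3  1
0  3  2  1  2
gen 10: 2  3  2  0  0
1  3  3  2  2
3  1  0  3  1
0  3  2  1  2
gen 11: 2  3  2  0  0
2  3  3  2  2
3  1  0  3  1
0  3  2  1  2

2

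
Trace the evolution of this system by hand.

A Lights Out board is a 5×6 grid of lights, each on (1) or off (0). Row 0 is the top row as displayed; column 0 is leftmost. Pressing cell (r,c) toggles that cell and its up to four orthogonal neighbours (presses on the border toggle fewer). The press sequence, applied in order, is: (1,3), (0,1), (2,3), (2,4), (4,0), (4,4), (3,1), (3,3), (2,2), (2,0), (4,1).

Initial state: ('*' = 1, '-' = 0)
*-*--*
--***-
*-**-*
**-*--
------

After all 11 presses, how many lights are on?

18

step 0: *-*--*
--***-
*-**-*
**-*--
------
step 1: *-**-*
------
*-*--*
**-*--
------
step 2: -*-*-*
-*----
*-*--*
**-*--
------
step 3: -*-*-*
-*-*--
*--***
**----
------
step 4: -*-*-*
-*-**-
*-----
**--*-
------
step 5: -*-*-*
-*-**-
*-----
-*--*-
**----
step 6: -*-*-*
-*-**-
*-----
-*----
**-***
step 7: -*-*-*
-*-**-
**----
*-*---
*--***
step 8: -*-*-*
-*-**-
**-*--
*--**-
*---**
step 9: -*-*-*
-****-
*-*---
*-***-
*---**
step 10: -*-*-*
*****-
-**---
--***-
*---**
step 11: -*-*-*
*****-
-**---
-****-
-**-**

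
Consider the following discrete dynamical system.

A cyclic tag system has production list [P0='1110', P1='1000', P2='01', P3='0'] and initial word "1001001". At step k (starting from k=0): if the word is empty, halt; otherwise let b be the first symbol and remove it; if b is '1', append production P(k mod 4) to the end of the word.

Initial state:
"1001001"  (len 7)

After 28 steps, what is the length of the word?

step 0: "1001001"  (len 7)
step 1: "0010011110"  (len 10)
step 2: "010011110"  (len 9)
step 3: "10011110"  (len 8)
step 4: "00111100"  (len 8)
step 5: "0111100"  (len 7)
step 6: "111100"  (len 6)
step 7: "1110001"  (len 7)
step 8: "1100010"  (len 7)
step 9: "1000101110"  (len 10)
step 10: "0001011101000"  (len 13)
step 11: "001011101000"  (len 12)
step 12: "01011101000"  (len 11)
step 13: "1011101000"  (len 10)
step 14: "0111010001000"  (len 13)
step 15: "111010001000"  (len 12)
step 16: "110100010000"  (len 12)
step 17: "101000100001110"  (len 15)
step 18: "010001000011101000"  (len 18)
step 19: "10001000011101000"  (len 17)
step 20: "00010000111010000"  (len 17)
step 21: "0010000111010000"  (len 16)
step 22: "010000111010000"  (len 15)
step 23: "10000111010000"  (len 14)
step 24: "00001110100000"  (len 14)
step 25: "0001110100000"  (len 13)
step 26: "001110100000"  (len 12)
step 27: "01110100000"  (len 11)
step 28: "1110100000"  (len 10)

10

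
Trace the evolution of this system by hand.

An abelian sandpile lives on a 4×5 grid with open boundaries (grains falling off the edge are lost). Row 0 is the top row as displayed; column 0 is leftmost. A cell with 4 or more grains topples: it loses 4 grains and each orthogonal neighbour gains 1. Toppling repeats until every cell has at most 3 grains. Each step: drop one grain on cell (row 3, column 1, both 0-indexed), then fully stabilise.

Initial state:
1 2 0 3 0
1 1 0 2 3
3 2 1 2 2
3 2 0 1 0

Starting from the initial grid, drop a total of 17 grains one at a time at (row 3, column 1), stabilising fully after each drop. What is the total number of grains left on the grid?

34

[0] 1 2 0 3 0
1 1 0 2 3
3 2 1 2 2
3 2 0 1 0
[1] 1 2 0 3 0
1 1 0 2 3
3 2 1 2 2
3 3 0 1 0
[2] 1 2 0 3 0
2 2 0 2 3
1 0 2 2 2
1 2 1 1 0
[3] 1 2 0 3 0
2 2 0 2 3
1 0 2 2 2
1 3 1 1 0
[4] 1 2 0 3 0
2 2 0 2 3
1 1 2 2 2
2 0 2 1 0
[5] 1 2 0 3 0
2 2 0 2 3
1 1 2 2 2
2 1 2 1 0
[6] 1 2 0 3 0
2 2 0 2 3
1 1 2 2 2
2 2 2 1 0
[7] 1 2 0 3 0
2 2 0 2 3
1 1 2 2 2
2 3 2 1 0
[8] 1 2 0 3 0
2 2 0 2 3
1 2 2 2 2
3 0 3 1 0
[9] 1 2 0 3 0
2 2 0 2 3
1 2 2 2 2
3 1 3 1 0
[10] 1 2 0 3 0
2 2 0 2 3
1 2 2 2 2
3 2 3 1 0
[11] 1 2 0 3 0
2 2 0 2 3
1 2 2 2 2
3 3 3 1 0
[12] 1 2 0 3 0
2 2 0 2 3
2 3 3 2 2
0 2 0 2 0
[13] 1 2 0 3 0
2 2 0 2 3
2 3 3 2 2
0 3 0 2 0
[14] 1 2 0 3 0
2 3 1 2 3
3 1 0 3 2
1 1 2 2 0
[15] 1 2 0 3 0
2 3 1 2 3
3 1 0 3 2
1 2 2 2 0
[16] 1 2 0 3 0
2 3 1 2 3
3 1 0 3 2
1 3 2 2 0
[17] 1 2 0 3 0
2 3 1 2 3
3 2 0 3 2
2 0 3 2 0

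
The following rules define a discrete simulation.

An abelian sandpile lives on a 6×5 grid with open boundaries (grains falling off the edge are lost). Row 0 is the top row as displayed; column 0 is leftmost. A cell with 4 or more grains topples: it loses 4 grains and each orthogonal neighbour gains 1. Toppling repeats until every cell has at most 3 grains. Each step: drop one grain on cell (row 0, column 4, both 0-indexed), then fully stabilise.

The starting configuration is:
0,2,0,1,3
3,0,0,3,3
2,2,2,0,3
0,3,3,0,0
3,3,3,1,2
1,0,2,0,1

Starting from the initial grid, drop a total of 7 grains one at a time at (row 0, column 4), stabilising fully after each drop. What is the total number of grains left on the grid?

43

0) 0,2,0,1,3
3,0,0,3,3
2,2,2,0,3
0,3,3,0,0
3,3,3,1,2
1,0,2,0,1
1) 0,2,0,3,1
3,0,1,0,2
2,2,2,2,0
0,3,3,0,1
3,3,3,1,2
1,0,2,0,1
2) 0,2,0,3,2
3,0,1,0,2
2,2,2,2,0
0,3,3,0,1
3,3,3,1,2
1,0,2,0,1
3) 0,2,0,3,3
3,0,1,0,2
2,2,2,2,0
0,3,3,0,1
3,3,3,1,2
1,0,2,0,1
4) 0,2,1,0,1
3,0,1,1,3
2,2,2,2,0
0,3,3,0,1
3,3,3,1,2
1,0,2,0,1
5) 0,2,1,0,2
3,0,1,1,3
2,2,2,2,0
0,3,3,0,1
3,3,3,1,2
1,0,2,0,1
6) 0,2,1,0,3
3,0,1,1,3
2,2,2,2,0
0,3,3,0,1
3,3,3,1,2
1,0,2,0,1
7) 0,2,1,1,1
3,0,1,2,0
2,2,2,2,1
0,3,3,0,1
3,3,3,1,2
1,0,2,0,1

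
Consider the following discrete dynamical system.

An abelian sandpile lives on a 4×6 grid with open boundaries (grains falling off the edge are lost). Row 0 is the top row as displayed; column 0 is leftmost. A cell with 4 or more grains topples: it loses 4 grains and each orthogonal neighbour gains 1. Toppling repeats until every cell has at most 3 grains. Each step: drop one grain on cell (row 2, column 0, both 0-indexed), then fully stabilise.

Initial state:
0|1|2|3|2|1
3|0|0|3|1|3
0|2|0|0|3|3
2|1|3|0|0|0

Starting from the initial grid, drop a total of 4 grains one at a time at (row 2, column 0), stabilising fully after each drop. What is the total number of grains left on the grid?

gen 0: 0|1|2|3|2|1
3|0|0|3|1|3
0|2|0|0|3|3
2|1|3|0|0|0
gen 1: 0|1|2|3|2|1
3|0|0|3|1|3
1|2|0|0|3|3
2|1|3|0|0|0
gen 2: 0|1|2|3|2|1
3|0|0|3|1|3
2|2|0|0|3|3
2|1|3|0|0|0
gen 3: 0|1|2|3|2|1
3|0|0|3|1|3
3|2|0|0|3|3
2|1|3|0|0|0
gen 4: 1|1|2|3|2|1
0|1|0|3|1|3
1|3|0|0|3|3
3|1|3|0|0|0

35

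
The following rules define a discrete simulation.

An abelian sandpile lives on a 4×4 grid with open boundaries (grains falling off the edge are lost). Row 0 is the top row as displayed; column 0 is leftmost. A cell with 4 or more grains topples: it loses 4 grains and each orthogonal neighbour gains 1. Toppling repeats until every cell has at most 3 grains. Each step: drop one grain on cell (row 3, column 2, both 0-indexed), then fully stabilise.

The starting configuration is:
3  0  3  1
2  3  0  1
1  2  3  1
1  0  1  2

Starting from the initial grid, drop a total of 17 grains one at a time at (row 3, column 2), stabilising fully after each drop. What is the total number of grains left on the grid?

30

step 0: 3  0  3  1
2  3  0  1
1  2  3  1
1  0  1  2
step 1: 3  0  3  1
2  3  0  1
1  2  3  1
1  0  2  2
step 2: 3  0  3  1
2  3  0  1
1  2  3  1
1  0  3  2
step 3: 3  0  3  1
2  3  1  1
1  3  0  2
1  1  1  3
step 4: 3  0  3  1
2  3  1  1
1  3  0  2
1  1  2  3
step 5: 3  0  3  1
2  3  1  1
1  3  0  2
1  1  3  3
step 6: 3  0  3  1
2  3  1  1
1  3  1  3
1  2  1  0
step 7: 3  0  3  1
2  3  1  1
1  3  1  3
1  2  2  0
step 8: 3  0  3  1
2  3  1  1
1  3  1  3
1  2  3  0
step 9: 3  0  3  1
2  3  1  1
1  3  2  3
1  3  0  1
step 10: 3  0  3  1
2  3  1  1
1  3  2  3
1  3  1  1
step 11: 3  0  3  1
2  3  1  1
1  3  2  3
1  3  2  1
step 12: 3  0  3  1
2  3  1  1
1  3  2  3
1  3  3  1
step 13: 3  1  3  1
3  0  3  2
2  2  1  0
2  1  2  3
step 14: 3  1  3  1
3  0  3  2
2  2  1  0
2  1  3  3
step 15: 3  1  3  1
3  0  3  2
2  2  2  1
2  2  1  0
step 16: 3  1  3  1
3  0  3  2
2  2  2  1
2  2  2  0
step 17: 3  1  3  1
3  0  3  2
2  2  2  1
2  2  3  0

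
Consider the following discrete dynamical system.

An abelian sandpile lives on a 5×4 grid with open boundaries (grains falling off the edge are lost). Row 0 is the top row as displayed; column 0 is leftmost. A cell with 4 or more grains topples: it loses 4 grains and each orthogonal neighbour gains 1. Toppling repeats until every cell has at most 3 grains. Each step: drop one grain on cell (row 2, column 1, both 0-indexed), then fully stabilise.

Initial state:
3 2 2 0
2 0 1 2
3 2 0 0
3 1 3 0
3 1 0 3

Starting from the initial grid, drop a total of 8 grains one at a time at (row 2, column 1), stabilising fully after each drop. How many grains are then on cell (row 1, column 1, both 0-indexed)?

[0] 3 2 2 0
2 0 1 2
3 2 0 0
3 1 3 0
3 1 0 3
[1] 3 2 2 0
2 0 1 2
3 3 0 0
3 1 3 0
3 1 0 3
[2] 3 2 2 0
3 1 1 2
1 1 1 0
1 3 3 0
0 2 0 3
[3] 3 2 2 0
3 1 1 2
1 2 1 0
1 3 3 0
0 2 0 3
[4] 3 2 2 0
3 1 1 2
1 3 1 0
1 3 3 0
0 2 0 3
[5] 3 2 2 0
3 2 1 2
2 1 3 0
2 1 0 1
0 3 1 3
[6] 3 2 2 0
3 2 1 2
2 2 3 0
2 1 0 1
0 3 1 3
[7] 3 2 2 0
3 2 1 2
2 3 3 0
2 1 0 1
0 3 1 3
[8] 3 2 2 0
3 3 2 2
3 1 0 1
2 2 1 1
0 3 1 3

3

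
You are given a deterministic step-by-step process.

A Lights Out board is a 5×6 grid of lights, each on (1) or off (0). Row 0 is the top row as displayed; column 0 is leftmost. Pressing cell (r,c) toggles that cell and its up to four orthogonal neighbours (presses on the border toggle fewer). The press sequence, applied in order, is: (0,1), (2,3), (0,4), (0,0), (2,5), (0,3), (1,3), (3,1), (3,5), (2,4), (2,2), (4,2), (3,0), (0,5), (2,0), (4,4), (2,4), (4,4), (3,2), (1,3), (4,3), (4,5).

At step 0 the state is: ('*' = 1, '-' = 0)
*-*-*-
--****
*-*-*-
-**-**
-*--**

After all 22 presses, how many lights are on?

16

gen 0: *-*-*-
--****
*-*-*-
-**-**
-*--**
gen 1: -*--*-
-*****
*-*-*-
-**-**
-*--**
gen 2: -*--*-
-**-**
*--*--
-*****
-*--**
gen 3: -*-*-*
-**--*
*--*--
-*****
-*--**
gen 4: *--*-*
***--*
*--*--
-*****
-*--**
gen 5: *--*-*
***---
*--***
-****-
-*--**
gen 6: *-*-**
****--
*--***
-****-
-*--**
gen 7: *-****
**--*-
*---**
-****-
-*--**
gen 8: *-****
**--*-
**--**
*--**-
----**
gen 9: *-****
**--*-
**--*-
*--*-*
----*-
gen 10: *-****
**----
**-*-*
*--***
----*-
gen 11: *-****
***---
*-*--*
*-****
----*-
gen 12: *-****
***---
*-*--*
*--***
-****-
gen 13: *-****
***---
--*--*
-*-***
*****-
gen 14: *-**--
***--*
--*--*
-*-***
*****-
gen 15: *-**--
-**--*
***--*
**-***
*****-
gen 16: *-**--
-**--*
***--*
**-*-*
***--*
gen 17: *-**--
-**-**
*****-
**-***
***--*
gen 18: *-**--
-**-**
*****-
**-*-*
*****-
gen 19: *-**--
-**-**
**-**-
*-*--*
**-**-
gen 20: *-*---
-*-*-*
**--*-
*-*--*
**-**-
gen 21: *-*---
-*-*-*
**--*-
*-**-*
***---
gen 22: *-*---
-*-*-*
**--*-
*-**--
***-**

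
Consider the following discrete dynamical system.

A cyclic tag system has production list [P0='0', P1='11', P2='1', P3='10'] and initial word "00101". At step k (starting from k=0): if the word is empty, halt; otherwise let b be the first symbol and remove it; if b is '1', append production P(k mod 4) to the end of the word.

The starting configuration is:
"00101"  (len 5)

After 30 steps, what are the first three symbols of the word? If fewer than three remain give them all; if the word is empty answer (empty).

[0] "00101"  (len 5)
[1] "0101"  (len 4)
[2] "101"  (len 3)
[3] "011"  (len 3)
[4] "11"  (len 2)
[5] "10"  (len 2)
[6] "011"  (len 3)
[7] "11"  (len 2)
[8] "110"  (len 3)
[9] "100"  (len 3)
[10] "0011"  (len 4)
[11] "011"  (len 3)
[12] "11"  (len 2)
[13] "10"  (len 2)
[14] "011"  (len 3)
[15] "11"  (len 2)
[16] "110"  (len 3)
[17] "100"  (len 3)
[18] "0011"  (len 4)
[19] "011"  (len 3)
[20] "11"  (len 2)
[21] "10"  (len 2)
[22] "011"  (len 3)
[23] "11"  (len 2)
[24] "110"  (len 3)
[25] "100"  (len 3)
[26] "0011"  (len 4)
[27] "011"  (len 3)
[28] "11"  (len 2)
[29] "10"  (len 2)
[30] "011"  (len 3)

011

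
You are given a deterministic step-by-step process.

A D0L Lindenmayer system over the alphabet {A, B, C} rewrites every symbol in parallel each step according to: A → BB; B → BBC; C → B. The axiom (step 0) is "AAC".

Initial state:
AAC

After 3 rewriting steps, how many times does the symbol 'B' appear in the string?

gen 0: AAC
gen 1: BBBBB
gen 2: BBCBBCBBCBBCBBC
gen 3: BBCBBCBBBCBBCBBBCBBCBBBCBBCBBBCBBCB

25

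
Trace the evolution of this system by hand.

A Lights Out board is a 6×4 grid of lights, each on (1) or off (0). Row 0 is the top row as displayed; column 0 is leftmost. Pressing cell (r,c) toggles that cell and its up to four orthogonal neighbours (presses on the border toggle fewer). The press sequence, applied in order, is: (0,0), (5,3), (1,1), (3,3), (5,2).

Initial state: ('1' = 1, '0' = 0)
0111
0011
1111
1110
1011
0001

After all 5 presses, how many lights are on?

0) 0111
0011
1111
1110
1011
0001
1) 1011
1011
1111
1110
1011
0001
2) 1011
1011
1111
1110
1010
0010
3) 1111
0101
1011
1110
1010
0010
4) 1111
0101
1010
1101
1011
0010
5) 1111
0101
1010
1101
1001
0101

15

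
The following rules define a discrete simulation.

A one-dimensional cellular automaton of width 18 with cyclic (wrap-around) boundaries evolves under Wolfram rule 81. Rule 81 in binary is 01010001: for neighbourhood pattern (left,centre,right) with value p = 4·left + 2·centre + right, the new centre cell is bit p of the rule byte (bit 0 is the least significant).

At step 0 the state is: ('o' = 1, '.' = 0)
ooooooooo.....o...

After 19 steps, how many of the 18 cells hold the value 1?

k=0  ooooooooo.....o...
k=1  ........ooooo..oo.
k=2  ooooooo.....oo..oo
k=3  ......ooooo..oo...
k=4  ooooo.....oo..oooo
k=5  ....ooooo..oo.....
k=6  ooo.....oo..oooooo
k=7  ..ooooo..oo.......
k=8  o.....oo..oooooooo
k=9  ooooo..oo.........
k=10  ....oo..ooooooooo.
k=11  ooo..oo.........oo
k=12  ..oo..ooooooooo...
k=13  o..oo.........oooo
k=14  oo..ooooooooo.....
k=15  .oo.........ooooo.
k=16  ..ooooooooo.....oo
k=17  o.........ooooo..o
k=18  ooooooooo.....oo..
k=19  ........ooooo..oo.

7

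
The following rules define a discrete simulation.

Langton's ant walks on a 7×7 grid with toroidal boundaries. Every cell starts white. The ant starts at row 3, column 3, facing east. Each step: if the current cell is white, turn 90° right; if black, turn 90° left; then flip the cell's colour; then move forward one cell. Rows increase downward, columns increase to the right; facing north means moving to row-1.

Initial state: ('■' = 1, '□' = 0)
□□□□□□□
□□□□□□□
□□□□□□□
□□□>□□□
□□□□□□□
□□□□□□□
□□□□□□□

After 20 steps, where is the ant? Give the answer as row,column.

[0] □□□□□□□
□□□□□□□
□□□□□□□
□□□>□□□
□□□□□□□
□□□□□□□
□□□□□□□
[1] □□□□□□□
□□□□□□□
□□□□□□□
□□□■□□□
□□□v□□□
□□□□□□□
□□□□□□□
[2] □□□□□□□
□□□□□□□
□□□□□□□
□□□■□□□
□□<■□□□
□□□□□□□
□□□□□□□
[3] □□□□□□□
□□□□□□□
□□□□□□□
□□^■□□□
□□■■□□□
□□□□□□□
□□□□□□□
[4] □□□□□□□
□□□□□□□
□□□□□□□
□□■>□□□
□□■■□□□
□□□□□□□
□□□□□□□
[5] □□□□□□□
□□□□□□□
□□□^□□□
□□■□□□□
□□■■□□□
□□□□□□□
□□□□□□□
[6] □□□□□□□
□□□□□□□
□□□■>□□
□□■□□□□
□□■■□□□
□□□□□□□
□□□□□□□
[7] □□□□□□□
□□□□□□□
□□□■■□□
□□■□v□□
□□■■□□□
□□□□□□□
□□□□□□□
[8] □□□□□□□
□□□□□□□
□□□■■□□
□□■<■□□
□□■■□□□
□□□□□□□
□□□□□□□
[9] □□□□□□□
□□□□□□□
□□□^■□□
□□■■■□□
□□■■□□□
□□□□□□□
□□□□□□□
[10] □□□□□□□
□□□□□□□
□□<□■□□
□□■■■□□
□□■■□□□
□□□□□□□
□□□□□□□
[11] □□□□□□□
□□^□□□□
□□■□■□□
□□■■■□□
□□■■□□□
□□□□□□□
□□□□□□□
[12] □□□□□□□
□□■>□□□
□□■□■□□
□□■■■□□
□□■■□□□
□□□□□□□
□□□□□□□
[13] □□□□□□□
□□■■□□□
□□■v■□□
□□■■■□□
□□■■□□□
□□□□□□□
□□□□□□□
[14] □□□□□□□
□□■■□□□
□□<■■□□
□□■■■□□
□□■■□□□
□□□□□□□
□□□□□□□
[15] □□□□□□□
□□■■□□□
□□□■■□□
□□v■■□□
□□■■□□□
□□□□□□□
□□□□□□□
[16] □□□□□□□
□□■■□□□
□□□■■□□
□□□>■□□
□□■■□□□
□□□□□□□
□□□□□□□
[17] □□□□□□□
□□■■□□□
□□□^■□□
□□□□■□□
□□■■□□□
□□□□□□□
□□□□□□□
[18] □□□□□□□
□□■■□□□
□□<□■□□
□□□□■□□
□□■■□□□
□□□□□□□
□□□□□□□
[19] □□□□□□□
□□^■□□□
□□■□■□□
□□□□■□□
□□■■□□□
□□□□□□□
□□□□□□□
[20] □□□□□□□
□<□■□□□
□□■□■□□
□□□□■□□
□□■■□□□
□□□□□□□
□□□□□□□

1,1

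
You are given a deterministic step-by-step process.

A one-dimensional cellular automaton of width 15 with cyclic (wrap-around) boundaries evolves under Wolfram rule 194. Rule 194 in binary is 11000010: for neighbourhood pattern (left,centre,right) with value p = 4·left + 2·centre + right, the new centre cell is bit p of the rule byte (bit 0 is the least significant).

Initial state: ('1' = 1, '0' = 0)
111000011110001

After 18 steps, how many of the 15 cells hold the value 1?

t=0: 111000011110001
t=1: 111000101110010
t=2: 011001000110100
t=3: 101010001010000
t=4: 000000010000001
t=5: 000000100000010
t=6: 000001000000100
t=7: 000010000001000
t=8: 000100000010000
t=9: 001000000100000
t=10: 010000001000000
t=11: 100000010000000
t=12: 000000100000001
t=13: 000001000000010
t=14: 000010000000100
t=15: 000100000001000
t=16: 001000000010000
t=17: 010000000100000
t=18: 100000001000000

2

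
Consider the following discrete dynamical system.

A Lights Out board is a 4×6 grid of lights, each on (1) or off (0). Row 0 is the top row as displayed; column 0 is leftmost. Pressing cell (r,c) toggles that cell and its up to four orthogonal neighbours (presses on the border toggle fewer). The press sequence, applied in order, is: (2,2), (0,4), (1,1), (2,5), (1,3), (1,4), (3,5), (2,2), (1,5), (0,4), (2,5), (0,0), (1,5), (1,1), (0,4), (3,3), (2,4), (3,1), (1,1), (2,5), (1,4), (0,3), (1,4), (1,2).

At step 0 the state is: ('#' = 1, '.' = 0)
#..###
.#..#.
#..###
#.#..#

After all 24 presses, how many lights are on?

0) #..###
.#..#.
#..###
#.#..#
1) #..###
.##.#.
###.##
#....#
2) #.....
.##...
###.##
#....#
3) ##....
#.....
#.#.##
#....#
4) ##....
#....#
#.#...
#.....
5) ##.#..
#.####
#.##..
#.....
6) ##.##.
#.#...
#.###.
#.....
7) ##.##.
#.#...
#.####
#...##
8) ##.##.
#.....
##..##
#.#.##
9) ##.###
#...##
##..#.
#.#.##
10) ##....
#....#
##..#.
#.#.##
11) ##....
#.....
##...#
#.#.#.
12) ......
......
##...#
#.#.#.
13) .....#
....##
##....
#.#.#.
14) .#...#
###.##
#.....
#.#.#.
15) .#.##.
###..#
#.....
#.#.#.
16) .#.##.
###..#
#..#..
#..#..
17) .#.##.
###.##
#...##
#..##.
18) .#.##.
###.##
##..##
.####.
19) ...##.
....##
#...##
.####.
20) ...##.
....#.
#.....
.#####
21) ...#..
...#.#
#...#.
.#####
22) ..#.#.
.....#
#...#.
.#####
23) ..#...
...##.
#.....
.#####
24) ......
.##.#.
#.#...
.#####

10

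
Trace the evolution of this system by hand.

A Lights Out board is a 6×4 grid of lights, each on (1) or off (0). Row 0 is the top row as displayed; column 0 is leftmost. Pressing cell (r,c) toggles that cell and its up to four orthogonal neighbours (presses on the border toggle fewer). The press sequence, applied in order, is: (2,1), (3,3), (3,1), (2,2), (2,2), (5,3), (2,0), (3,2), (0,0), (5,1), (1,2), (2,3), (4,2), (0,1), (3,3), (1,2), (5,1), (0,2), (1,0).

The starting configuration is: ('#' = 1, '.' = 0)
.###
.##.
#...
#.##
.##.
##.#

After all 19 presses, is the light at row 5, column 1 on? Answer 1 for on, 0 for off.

1

t=0: .###
.##.
#...
#.##
.##.
##.#
t=1: .###
..#.
.##.
####
.##.
##.#
t=2: .###
..#.
.###
##..
.###
##.#
t=3: .###
..#.
..##
..#.
..##
##.#
t=4: .###
....
.#..
....
..##
##.#
t=5: .###
..#.
..##
..#.
..##
##.#
t=6: .###
..#.
..##
..#.
..#.
###.
t=7: .###
#.#.
####
#.#.
..#.
###.
t=8: .###
#.#.
##.#
##.#
....
###.
t=9: #.##
..#.
##.#
##.#
....
###.
t=10: #.##
..#.
##.#
##.#
.#..
....
t=11: #..#
.#.#
####
##.#
.#..
....
t=12: #..#
.#..
##..
##..
.#..
....
t=13: #..#
.#..
##..
###.
..##
..#.
t=14: .###
....
##..
###.
..##
..#.
t=15: .###
....
##.#
##.#
..#.
..#.
t=16: .#.#
.###
####
##.#
..#.
..#.
t=17: .#.#
.###
####
##.#
.##.
##..
t=18: ..#.
.#.#
####
##.#
.##.
##..
t=19: #.#.
#..#
.###
##.#
.##.
##..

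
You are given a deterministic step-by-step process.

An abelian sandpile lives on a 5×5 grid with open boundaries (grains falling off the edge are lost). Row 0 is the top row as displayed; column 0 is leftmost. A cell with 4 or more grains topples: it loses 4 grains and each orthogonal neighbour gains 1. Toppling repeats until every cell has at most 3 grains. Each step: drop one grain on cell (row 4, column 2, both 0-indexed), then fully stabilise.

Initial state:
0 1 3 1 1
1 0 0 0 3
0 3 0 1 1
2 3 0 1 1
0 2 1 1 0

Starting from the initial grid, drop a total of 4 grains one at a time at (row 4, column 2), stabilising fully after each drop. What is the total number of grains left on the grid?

k=0  0 1 3 1 1
1 0 0 0 3
0 3 0 1 1
2 3 0 1 1
0 2 1 1 0
k=1  0 1 3 1 1
1 0 0 0 3
0 3 0 1 1
2 3 0 1 1
0 2 2 1 0
k=2  0 1 3 1 1
1 0 0 0 3
0 3 0 1 1
2 3 0 1 1
0 2 3 1 0
k=3  0 1 3 1 1
1 0 0 0 3
0 3 0 1 1
2 3 1 1 1
0 3 0 2 0
k=4  0 1 3 1 1
1 0 0 0 3
0 3 0 1 1
2 3 1 1 1
0 3 1 2 0

29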